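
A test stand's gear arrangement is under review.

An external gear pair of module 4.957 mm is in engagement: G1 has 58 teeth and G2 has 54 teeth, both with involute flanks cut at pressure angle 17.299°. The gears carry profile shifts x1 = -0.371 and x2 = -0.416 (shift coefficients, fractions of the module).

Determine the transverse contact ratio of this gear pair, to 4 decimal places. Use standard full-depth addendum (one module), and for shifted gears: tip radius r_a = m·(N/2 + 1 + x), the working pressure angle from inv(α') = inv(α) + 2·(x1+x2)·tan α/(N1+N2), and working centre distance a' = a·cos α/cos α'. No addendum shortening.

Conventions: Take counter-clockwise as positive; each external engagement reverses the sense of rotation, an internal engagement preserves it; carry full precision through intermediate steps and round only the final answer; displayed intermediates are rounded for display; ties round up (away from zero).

2.2951

class = single-mesh tooth geometry [involute pair 58T × 54T, m = 4.957]
base radii: r_b1 = 137.250475, r_b2 = 127.784925
tip radii: r_a1 = 146.870953, r_a2 = 136.733888
inv(α') = inv(17.299°) + 2·(-0.371-0.416)·tan α/(58+54) = 0.00514473  ⇒  α' = 14.14843°
a' = a·cos α / cos α' = 277.5920·cos 17.299°/cos 14.14843° = 273.326553
action lengths: √(r_a1²−r_b1²) = 52.281774, √(r_a2²−r_b2²) = 48.653561
base pitch p_b = π·m·cos α = 14.868451
CR = (52.281774 + 48.653561 − 273.326553·sin 14.14843°)/14.868451 = 2.295118
contact ratio ≈ 2.2951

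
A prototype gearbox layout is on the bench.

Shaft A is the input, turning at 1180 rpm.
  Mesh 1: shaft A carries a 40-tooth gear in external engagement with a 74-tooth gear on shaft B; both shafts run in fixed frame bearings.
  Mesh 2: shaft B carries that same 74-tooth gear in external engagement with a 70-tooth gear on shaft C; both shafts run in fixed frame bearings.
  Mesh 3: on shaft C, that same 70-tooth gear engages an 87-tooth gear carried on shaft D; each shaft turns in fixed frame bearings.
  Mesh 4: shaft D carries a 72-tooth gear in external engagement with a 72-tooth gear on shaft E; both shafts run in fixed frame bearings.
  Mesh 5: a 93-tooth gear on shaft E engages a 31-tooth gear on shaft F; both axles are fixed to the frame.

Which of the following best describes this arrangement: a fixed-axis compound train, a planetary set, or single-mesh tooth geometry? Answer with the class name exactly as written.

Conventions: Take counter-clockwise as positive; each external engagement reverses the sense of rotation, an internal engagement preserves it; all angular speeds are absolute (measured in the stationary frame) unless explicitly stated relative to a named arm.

topology: fixed-axis compound train — 5 meshes, A→F
classification: fixed-axis compound train

fixed-axis compound train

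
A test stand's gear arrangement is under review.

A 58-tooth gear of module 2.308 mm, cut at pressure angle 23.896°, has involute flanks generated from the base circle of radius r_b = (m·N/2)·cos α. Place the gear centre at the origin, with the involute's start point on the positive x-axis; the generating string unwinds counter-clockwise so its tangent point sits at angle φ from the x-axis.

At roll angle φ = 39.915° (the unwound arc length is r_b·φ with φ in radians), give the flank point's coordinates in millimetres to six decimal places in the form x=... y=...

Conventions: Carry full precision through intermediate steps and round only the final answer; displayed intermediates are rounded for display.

x=74.290523 y=6.567619

single-mesh involute tooth geometry (58T wheel at module 2.308)
pitch radius r_p = m·N/2 = 2.308·58/2 = 66.932000
base radius r_b = r_p·cos α = 66.932000·cos 23.896° = 61.194739
roll angle φ = 39.915° = 0.69664817 rad
x = r_b·(cos φ + φ·sin φ) = 74.290523
y = r_b·(sin φ − φ·cos φ) = 6.567619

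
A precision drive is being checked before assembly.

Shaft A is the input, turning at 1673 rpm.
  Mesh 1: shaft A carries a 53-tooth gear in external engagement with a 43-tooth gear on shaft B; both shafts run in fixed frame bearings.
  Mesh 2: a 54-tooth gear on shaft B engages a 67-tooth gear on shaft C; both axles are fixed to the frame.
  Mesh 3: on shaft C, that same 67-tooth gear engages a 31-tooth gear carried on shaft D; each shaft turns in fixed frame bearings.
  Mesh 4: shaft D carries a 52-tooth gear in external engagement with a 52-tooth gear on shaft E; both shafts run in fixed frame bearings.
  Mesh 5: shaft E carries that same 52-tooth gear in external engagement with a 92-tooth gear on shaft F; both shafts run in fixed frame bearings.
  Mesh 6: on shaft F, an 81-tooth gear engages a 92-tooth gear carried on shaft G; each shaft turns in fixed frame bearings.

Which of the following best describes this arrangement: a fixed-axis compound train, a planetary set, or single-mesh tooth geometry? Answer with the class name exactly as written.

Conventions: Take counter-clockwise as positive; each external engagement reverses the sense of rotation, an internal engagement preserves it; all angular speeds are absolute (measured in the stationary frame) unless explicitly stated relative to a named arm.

6-mesh fixed-axis compound train (all bearings frame-fixed)
classification: fixed-axis compound train

fixed-axis compound train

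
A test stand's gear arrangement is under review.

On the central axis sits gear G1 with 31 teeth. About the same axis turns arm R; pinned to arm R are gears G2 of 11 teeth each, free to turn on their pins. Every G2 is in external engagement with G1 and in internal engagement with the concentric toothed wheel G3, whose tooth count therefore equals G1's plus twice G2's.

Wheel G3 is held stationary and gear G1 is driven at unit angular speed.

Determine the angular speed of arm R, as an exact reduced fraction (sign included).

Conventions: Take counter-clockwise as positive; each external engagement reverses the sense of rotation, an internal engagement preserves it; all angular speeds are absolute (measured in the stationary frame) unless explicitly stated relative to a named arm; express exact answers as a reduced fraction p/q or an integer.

planetary set (31T centre, 11T on arm, 53T internal) — Willis relation
ring teeth: 31 + 2·11 = 53
31(ω_sun−ω_arm) = −53(ω_ring−ω_arm),  ω_ring = 0, ω_sun = 1
31(1−ω_arm) = −53(0−ω_arm)  ⇒  84·ω_arm = 31  ⇒  ω_arm = 31/84
exact speed ratio = 31/84

31/84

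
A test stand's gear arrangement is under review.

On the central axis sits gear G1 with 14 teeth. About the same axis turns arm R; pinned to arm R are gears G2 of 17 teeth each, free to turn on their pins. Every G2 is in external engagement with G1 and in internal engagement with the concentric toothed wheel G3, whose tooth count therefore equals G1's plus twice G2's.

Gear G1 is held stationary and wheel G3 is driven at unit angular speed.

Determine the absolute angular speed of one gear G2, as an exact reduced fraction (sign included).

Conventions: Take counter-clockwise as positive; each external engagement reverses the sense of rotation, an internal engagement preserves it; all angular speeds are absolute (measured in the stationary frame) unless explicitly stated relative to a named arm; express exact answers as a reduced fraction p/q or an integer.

recognized (axles ride arm R): planetary set, 14/17/48 teeth
ring teeth: 14 + 2·17 = 48
14(ω_sun−ω_arm) = −48(ω_ring−ω_arm),  ω_sun = 0, ω_ring = 1
14(0−ω_arm) = −48(1−ω_arm)  ⇒  62·ω_arm = 48  ⇒  ω_arm = 24/31
sun–planet mesh: 14·(0−24/31) = −17·(ω_p−ω_arm)  ⇒  ω_p−ω_arm = 336/527
ω_p = 24/31 + 336/527 = 24/17
exact speed ratio = 24/17

24/17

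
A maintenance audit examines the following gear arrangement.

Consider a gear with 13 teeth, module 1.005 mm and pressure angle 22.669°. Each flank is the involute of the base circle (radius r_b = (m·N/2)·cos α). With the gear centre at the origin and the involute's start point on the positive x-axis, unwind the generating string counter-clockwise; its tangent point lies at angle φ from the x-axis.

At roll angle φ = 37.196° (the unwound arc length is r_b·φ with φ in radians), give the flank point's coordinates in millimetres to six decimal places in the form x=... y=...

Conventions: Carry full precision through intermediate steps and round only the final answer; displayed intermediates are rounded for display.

x=7.167331 y=0.526922

class = single-mesh tooth geometry [base-circle involute, m = 1.005, 13T]
pitch radius r_p = m·N/2 = 1.005·13/2 = 6.532500
base radius r_b = r_p·cos α = 6.532500·cos 22.669° = 6.027843
roll angle φ = 37.196° = 0.64919267 rad
x = r_b·(cos φ + φ·sin φ) = 7.167331
y = r_b·(sin φ − φ·cos φ) = 0.526922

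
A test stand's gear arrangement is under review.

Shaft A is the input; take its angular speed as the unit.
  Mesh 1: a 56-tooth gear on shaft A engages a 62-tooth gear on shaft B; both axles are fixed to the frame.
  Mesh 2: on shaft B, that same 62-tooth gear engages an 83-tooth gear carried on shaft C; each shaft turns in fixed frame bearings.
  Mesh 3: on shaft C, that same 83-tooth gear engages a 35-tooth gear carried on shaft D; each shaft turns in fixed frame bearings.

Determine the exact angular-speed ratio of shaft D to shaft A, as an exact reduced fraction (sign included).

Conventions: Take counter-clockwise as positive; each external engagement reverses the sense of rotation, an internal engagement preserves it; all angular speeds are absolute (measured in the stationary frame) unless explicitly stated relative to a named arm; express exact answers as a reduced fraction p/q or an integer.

-8/5

class = fixed-axis compound train [3 meshes; 3 ratios multiply, 3 sense flips]
mesh 1 [56T→62T]: running ratio 28/31, sense −
mesh 2 [62T→83T]: running ratio 56/83, sense +
mesh 3 [83T→35T]: running ratio 8/5, sense −
ω_out/ω_in = -8/5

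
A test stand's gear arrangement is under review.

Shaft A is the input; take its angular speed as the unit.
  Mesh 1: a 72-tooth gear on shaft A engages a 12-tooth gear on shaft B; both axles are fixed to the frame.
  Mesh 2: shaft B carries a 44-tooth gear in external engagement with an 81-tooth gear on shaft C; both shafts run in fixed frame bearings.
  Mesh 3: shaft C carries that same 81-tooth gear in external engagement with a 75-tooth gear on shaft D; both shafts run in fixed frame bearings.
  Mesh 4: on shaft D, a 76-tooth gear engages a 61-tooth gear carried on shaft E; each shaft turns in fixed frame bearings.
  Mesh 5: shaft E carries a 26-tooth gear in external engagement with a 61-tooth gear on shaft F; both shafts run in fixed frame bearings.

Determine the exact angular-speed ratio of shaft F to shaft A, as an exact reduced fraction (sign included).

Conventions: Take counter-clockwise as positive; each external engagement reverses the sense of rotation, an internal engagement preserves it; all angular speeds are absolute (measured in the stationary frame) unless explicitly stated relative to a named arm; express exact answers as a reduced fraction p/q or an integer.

class = fixed-axis compound train [5 meshes; 5 ratios multiply, 5 sense flips]
mesh 1 [72T→12T]: running ratio 6, sense −
mesh 2 [44T→81T]: running ratio 88/27, sense +
mesh 3 [81T→75T]: running ratio 88/25, sense −
mesh 4 [76T→61T]: running ratio 6688/1525, sense +
mesh 5 [26T→61T]: running ratio 173888/93025, sense −
ω_out/ω_in = -173888/93025

-173888/93025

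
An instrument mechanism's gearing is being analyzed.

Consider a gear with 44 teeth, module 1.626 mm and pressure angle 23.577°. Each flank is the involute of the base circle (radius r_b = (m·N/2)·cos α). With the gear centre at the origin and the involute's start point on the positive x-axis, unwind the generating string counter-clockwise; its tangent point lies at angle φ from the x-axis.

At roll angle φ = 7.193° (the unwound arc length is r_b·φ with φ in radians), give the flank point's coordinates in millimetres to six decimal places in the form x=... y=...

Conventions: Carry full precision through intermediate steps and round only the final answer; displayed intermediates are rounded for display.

recognized (one wheel, involute flank): single-mesh tooth geometry, m = 1.626, N = 44
pitch radius r_p = m·N/2 = 1.626·44/2 = 35.772000
base radius r_b = r_p·cos α = 35.772000·cos 23.577° = 32.785874
roll angle φ = 7.193° = 0.12554153 rad
x = r_b·(cos φ + φ·sin φ) = 33.043221
y = r_b·(sin φ − φ·cos φ) = 0.021590

x=33.043221 y=0.021590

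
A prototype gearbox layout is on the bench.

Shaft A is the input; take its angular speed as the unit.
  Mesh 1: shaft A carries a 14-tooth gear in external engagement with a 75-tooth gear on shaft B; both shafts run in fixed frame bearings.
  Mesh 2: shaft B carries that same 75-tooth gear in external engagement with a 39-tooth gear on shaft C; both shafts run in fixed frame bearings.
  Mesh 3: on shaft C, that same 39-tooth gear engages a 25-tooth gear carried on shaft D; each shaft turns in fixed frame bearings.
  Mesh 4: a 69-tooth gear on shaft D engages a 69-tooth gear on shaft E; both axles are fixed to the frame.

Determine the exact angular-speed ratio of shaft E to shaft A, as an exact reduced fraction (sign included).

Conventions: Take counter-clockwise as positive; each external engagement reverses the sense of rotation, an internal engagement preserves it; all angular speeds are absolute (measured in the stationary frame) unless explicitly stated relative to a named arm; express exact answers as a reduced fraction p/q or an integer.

14/25

class = fixed-axis compound train [4 meshes; 4 ratios multiply, 4 sense flips]
mesh 1 [14T→75T]: running ratio 14/75, sense −
mesh 2 [75T→39T]: running ratio 14/39, sense +
mesh 3 [39T→25T]: running ratio 14/25, sense −
mesh 4 [69T→69T]: running ratio 14/25, sense +
ω_out/ω_in = 14/25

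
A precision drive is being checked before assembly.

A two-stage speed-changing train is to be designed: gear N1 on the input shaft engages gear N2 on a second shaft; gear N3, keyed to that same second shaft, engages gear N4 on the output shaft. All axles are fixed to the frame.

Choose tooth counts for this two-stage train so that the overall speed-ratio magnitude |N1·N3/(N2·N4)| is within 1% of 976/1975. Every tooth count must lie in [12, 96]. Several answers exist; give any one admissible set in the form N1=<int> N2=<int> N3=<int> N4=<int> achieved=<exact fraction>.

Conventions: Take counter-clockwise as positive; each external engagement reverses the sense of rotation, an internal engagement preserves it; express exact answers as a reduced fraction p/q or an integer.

2-stage fixed-axis compound train for ratio 976/1975
target = 976/1975 in lowest terms: an exact hit needs N1·N3 = k·976 and N2·N4 = k·1975 for one integer k, every count in [12, 96]; additionally prefer no 1:1 stage (N1 ≠ N2, N3 ≠ N4)
k = 1: N1·N3 = 976 = 16·61, N2·N4 = 1975 = 25·79
achieved = 16·61/(25·79) = 976/1975; |achieved − target| = 0 ≤ 244/49375 ✓

N1=16 N2=25 N3=61 N4=79 achieved=976/1975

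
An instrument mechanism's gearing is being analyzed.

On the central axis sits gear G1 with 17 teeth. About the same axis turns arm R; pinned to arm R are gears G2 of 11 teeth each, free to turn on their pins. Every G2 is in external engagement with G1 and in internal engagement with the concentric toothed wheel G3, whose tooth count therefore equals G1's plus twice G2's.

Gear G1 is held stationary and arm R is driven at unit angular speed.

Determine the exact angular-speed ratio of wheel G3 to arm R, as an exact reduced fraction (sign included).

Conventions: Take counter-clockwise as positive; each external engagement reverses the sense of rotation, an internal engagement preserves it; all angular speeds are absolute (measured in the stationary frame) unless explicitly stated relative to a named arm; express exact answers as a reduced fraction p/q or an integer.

56/39

class = planetary set [G3 = 17+2·11 = 39; Willis about the carrier]
ring teeth: 17 + 2·11 = 39
17(ω_sun−ω_arm) = −39(ω_ring−ω_arm),  ω_sun = 0, ω_arm = 1
ω_ring = 1 − (17/39)(0−1) = 56/39
ω_out/ω_in = 56/39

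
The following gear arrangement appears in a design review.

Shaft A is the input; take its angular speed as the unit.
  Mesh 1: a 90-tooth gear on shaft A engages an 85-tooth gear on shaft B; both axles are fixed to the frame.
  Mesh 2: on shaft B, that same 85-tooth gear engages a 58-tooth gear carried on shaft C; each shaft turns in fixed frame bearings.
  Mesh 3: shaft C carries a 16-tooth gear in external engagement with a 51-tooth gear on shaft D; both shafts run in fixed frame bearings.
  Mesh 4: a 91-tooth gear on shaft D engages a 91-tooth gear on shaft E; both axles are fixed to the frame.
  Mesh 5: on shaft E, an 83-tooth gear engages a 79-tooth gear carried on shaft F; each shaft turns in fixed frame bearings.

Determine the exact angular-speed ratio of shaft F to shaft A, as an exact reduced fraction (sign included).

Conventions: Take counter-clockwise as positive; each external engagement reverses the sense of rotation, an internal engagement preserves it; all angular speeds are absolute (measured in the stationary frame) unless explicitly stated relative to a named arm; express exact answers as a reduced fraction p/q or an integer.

-19920/38947

class = fixed-axis compound train [5 meshes; 5 ratios multiply, 5 sense flips]
mesh 1 [90T→85T]: running ratio 18/17, sense −
mesh 2 [85T→58T]: running ratio 45/29, sense +
mesh 3 [16T→51T]: running ratio 240/493, sense −
mesh 4 [91T→91T]: running ratio 240/493, sense +
mesh 5 [83T→79T]: running ratio 19920/38947, sense −
ω_out/ω_in = -19920/38947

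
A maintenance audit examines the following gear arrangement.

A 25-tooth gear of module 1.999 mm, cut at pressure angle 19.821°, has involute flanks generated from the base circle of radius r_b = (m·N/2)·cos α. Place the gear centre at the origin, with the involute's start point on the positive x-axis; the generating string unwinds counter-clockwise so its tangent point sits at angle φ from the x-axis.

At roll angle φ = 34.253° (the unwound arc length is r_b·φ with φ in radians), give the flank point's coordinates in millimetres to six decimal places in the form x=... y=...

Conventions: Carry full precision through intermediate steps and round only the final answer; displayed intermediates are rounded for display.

class = single-mesh tooth geometry [base-circle involute, m = 1.999, 25T]
pitch radius r_p = m·N/2 = 1.999·25/2 = 24.987500
base radius r_b = r_p·cos α = 24.987500·cos 19.821° = 23.507154
roll angle φ = 34.253° = 0.59782763 rad
x = r_b·(cos φ + φ·sin φ) = 27.339913
y = r_b·(sin φ − φ·cos φ) = 1.615121

x=27.339913 y=1.615121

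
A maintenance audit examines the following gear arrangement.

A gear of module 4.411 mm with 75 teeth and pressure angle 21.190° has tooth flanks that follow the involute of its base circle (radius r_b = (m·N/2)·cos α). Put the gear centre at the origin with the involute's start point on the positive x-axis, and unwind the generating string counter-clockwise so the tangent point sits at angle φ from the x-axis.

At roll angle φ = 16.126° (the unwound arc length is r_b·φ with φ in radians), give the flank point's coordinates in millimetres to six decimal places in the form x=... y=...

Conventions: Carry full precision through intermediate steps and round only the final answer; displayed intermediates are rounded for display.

x=160.216618 y=1.137133

recognized (one wheel, involute flank): single-mesh tooth geometry, m = 4.411, N = 75
pitch radius r_p = m·N/2 = 4.411·75/2 = 165.412500
base radius r_b = r_p·cos α = 165.412500·cos 21.190° = 154.228448
roll angle φ = 16.126° = 0.28145180 rad
x = r_b·(cos φ + φ·sin φ) = 160.216618
y = r_b·(sin φ − φ·cos φ) = 1.137133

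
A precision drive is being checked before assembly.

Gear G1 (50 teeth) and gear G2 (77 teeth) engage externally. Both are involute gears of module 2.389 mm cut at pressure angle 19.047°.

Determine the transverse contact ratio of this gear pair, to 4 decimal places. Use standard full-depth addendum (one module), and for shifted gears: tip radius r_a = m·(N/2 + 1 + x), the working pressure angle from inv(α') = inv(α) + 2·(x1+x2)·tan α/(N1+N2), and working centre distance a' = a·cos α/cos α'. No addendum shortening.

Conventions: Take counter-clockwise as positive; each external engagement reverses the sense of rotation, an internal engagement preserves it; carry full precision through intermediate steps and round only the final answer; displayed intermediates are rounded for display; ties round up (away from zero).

1.8445

recognized (one external pair, fixed centres): single-mesh tooth geometry, m = 2.389, N1 = 50, N2 = 77
base radii: r_b1 = 56.455127, r_b2 = 86.940896
tip radii: r_a1 = 62.114000, r_a2 = 94.365500
no profile shift: α' = α, a' = a
action lengths: √(r_a1²−r_b1²) = 25.903042, √(r_a2²−r_b2²) = 36.689619
base pitch p_b = π·m·cos α = 7.094361
CR = (25.903042 + 36.689619 − 151.701500·sin 19.04700°)/7.094361 = 1.844541
contact ratio ≈ 1.8445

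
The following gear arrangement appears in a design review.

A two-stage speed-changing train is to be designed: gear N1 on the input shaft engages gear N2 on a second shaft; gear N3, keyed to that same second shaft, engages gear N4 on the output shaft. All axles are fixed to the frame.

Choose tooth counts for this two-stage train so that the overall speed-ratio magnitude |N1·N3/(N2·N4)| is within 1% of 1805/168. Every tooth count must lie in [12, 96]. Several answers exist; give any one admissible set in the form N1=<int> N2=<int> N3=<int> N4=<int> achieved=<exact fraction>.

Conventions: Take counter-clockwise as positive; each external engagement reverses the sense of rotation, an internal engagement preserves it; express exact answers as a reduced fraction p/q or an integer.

N1=19 N2=12 N3=95 N4=14 achieved=1805/168

class = fixed-axis compound train [2-stage, 1805/168 wanted]
target = 1805/168 in lowest terms: an exact hit needs N1·N3 = k·1805 and N2·N4 = k·168 for one integer k, every count in [12, 96]; additionally prefer no 1:1 stage (N1 ≠ N2, N3 ≠ N4)
k = 1: N1·N3 = 1805 = 19·95, N2·N4 = 168 = 12·14
achieved = 19·95/(12·14) = 1805/168; |achieved − target| = 0 ≤ 361/3360 ✓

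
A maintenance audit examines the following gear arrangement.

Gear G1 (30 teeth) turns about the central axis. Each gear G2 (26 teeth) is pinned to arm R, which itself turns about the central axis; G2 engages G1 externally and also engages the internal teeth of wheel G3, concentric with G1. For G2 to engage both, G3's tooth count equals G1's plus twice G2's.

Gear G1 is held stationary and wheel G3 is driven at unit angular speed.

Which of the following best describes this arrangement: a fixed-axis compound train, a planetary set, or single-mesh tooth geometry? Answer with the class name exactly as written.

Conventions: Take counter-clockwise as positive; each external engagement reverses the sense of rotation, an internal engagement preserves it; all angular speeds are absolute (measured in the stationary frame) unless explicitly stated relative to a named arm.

class = planetary set [G3 = 30+2·26 = 82; Willis about the carrier]
classification: planetary set

planetary set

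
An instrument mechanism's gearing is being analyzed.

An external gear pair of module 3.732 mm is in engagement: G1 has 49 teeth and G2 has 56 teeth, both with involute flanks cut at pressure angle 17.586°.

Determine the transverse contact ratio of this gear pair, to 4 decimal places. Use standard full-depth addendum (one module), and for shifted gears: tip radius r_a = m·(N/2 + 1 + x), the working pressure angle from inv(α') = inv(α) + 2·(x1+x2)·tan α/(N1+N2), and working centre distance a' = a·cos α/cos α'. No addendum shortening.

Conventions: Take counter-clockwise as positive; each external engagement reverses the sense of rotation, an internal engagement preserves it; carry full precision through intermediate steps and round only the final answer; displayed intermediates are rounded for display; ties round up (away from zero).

topology: single-mesh involute geometry — m = 3.732, 49T/56T pair
base radii: r_b1 = 87.160788, r_b2 = 99.612330
tip radii: r_a1 = 95.166000, r_a2 = 108.228000
no profile shift: α' = α, a' = a
action lengths: √(r_a1²−r_b1²) = 38.204248, √(r_a2²−r_b2²) = 42.316472
base pitch p_b = π·m·cos α = 11.176477
CR = (38.204248 + 42.316472 − 195.930000·sin 17.58600°)/11.176477 = 1.907848
contact ratio ≈ 1.9078

1.9078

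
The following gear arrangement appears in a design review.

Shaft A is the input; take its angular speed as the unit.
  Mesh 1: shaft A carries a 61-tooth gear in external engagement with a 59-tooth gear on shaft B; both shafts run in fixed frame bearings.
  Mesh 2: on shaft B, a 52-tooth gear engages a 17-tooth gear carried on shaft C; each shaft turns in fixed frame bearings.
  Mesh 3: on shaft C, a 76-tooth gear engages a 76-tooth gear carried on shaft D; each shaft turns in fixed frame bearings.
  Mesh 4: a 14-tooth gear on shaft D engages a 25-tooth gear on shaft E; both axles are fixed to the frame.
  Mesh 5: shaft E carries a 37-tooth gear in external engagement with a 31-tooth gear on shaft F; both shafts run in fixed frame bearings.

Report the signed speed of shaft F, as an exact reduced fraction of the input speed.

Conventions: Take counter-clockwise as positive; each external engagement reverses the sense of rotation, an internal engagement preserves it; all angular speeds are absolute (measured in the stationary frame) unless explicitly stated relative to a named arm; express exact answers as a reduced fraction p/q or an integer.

-1643096/777325

5-mesh fixed-axis compound train (all bearings frame-fixed)
mesh 1 [61T→59T]: |ω|/ω_in = 1×61/59 = 61/59, sense flips to −
mesh 2 [52T→17T]: |ω|/ω_in = (61/59)×52/17 = 3172/1003, sense flips to +
mesh 3 [76T→76T]: |ω|/ω_in = (3172/1003)×76/76 = 3172/1003, sense flips to −
mesh 4 [14T→25T]: |ω|/ω_in = (3172/1003)×14/25 = 44408/25075, sense flips to +
mesh 5 [37T→31T]: |ω|/ω_in = (44408/25075)×37/31 = 1643096/777325, sense flips to −
signed output speed (× input speed) = -1643096/777325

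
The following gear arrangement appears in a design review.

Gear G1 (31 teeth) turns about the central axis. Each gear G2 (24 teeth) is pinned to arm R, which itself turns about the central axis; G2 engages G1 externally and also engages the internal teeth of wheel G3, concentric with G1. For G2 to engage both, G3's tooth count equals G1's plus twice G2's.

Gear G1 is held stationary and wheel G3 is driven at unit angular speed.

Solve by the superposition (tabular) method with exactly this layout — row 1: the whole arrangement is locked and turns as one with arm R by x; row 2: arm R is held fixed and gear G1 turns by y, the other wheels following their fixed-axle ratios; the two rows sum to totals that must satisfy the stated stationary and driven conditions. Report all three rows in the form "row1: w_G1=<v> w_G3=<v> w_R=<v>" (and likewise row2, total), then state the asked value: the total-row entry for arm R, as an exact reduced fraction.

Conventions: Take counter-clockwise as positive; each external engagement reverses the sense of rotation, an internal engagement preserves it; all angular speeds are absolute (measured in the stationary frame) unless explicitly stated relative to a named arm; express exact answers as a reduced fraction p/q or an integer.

topology: planetary set — G1 31T / G2 24T / G3 79T, arm = carrier (Willis)
row 1 — lock + rotate with arm: ω_sun = ω_ring = ω_arm = x
superposition row 2 [arm held]: sun y, ring −(31/79)·y, arm 0
boundary: total ω_sun = x + y = 0 and total ω_ring = x − (31/79)·y = 1  ⇒  y = -79/110, x = 79/110
row 2 ring = −(31/79)·(-79/110) = 31/110
totals (row 1 + row 2): sun 79/110 + (-79/110) = 0, ring 79/110 + 31/110 = 1, arm 79/110 + 0 = 79/110
asked cell (total, arm) = 79/110

row1: w_G1=79/110 w_G3=79/110 w_R=79/110
row2: w_G1=-79/110 w_G3=31/110 w_R=0
total: w_G1=0 w_G3=1 w_R=79/110
asked value: 79/110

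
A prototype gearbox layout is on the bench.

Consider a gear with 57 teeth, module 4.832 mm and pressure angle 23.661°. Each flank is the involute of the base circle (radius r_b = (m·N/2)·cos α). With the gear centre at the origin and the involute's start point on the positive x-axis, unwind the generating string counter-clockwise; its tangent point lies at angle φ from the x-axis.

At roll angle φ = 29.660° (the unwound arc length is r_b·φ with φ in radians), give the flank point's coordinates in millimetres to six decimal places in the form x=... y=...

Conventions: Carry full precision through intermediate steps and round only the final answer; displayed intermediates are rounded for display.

class = single-mesh tooth geometry [base-circle involute, m = 4.832, 57T]
pitch radius r_p = m·N/2 = 4.832·57/2 = 137.712000
base radius r_b = r_p·cos α = 137.712000·cos 23.661° = 126.135375
roll angle φ = 29.660° = 0.51766466 rad
x = r_b·(cos φ + φ·sin φ) = 141.920544
y = r_b·(sin φ − φ·cos φ) = 5.677775

x=141.920544 y=5.677775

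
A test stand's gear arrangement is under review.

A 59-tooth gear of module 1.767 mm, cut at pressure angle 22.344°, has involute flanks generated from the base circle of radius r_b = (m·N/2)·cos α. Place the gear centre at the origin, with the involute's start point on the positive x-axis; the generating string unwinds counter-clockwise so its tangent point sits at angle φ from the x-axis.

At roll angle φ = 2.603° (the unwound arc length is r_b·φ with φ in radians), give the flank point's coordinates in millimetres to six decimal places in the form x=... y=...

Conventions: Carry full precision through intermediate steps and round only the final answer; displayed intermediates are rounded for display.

x=48.262470 y=0.001507

class = single-mesh tooth geometry [base-circle involute, m = 1.767, 59T]
pitch radius r_p = m·N/2 = 1.767·59/2 = 52.126500
base radius r_b = r_p·cos α = 52.126500·cos 22.344° = 48.212740
roll angle φ = 2.603° = 0.04543092 rad
x = r_b·(cos φ + φ·sin φ) = 48.262470
y = r_b·(sin φ − φ·cos φ) = 0.001507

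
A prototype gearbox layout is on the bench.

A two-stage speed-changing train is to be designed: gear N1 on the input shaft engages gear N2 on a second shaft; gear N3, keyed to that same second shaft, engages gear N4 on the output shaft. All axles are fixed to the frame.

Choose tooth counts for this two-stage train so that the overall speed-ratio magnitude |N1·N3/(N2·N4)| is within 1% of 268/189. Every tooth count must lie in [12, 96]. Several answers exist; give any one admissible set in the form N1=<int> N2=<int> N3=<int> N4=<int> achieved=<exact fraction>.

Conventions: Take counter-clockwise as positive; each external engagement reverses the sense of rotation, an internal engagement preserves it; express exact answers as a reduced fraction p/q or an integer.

class = fixed-axis compound train [2-stage, 268/189 wanted]
target = 268/189 in lowest terms: an exact hit needs N1·N3 = k·268 and N2·N4 = k·189 for one integer k, every count in [12, 96]; additionally prefer no 1:1 stage (N1 ≠ N2, N3 ≠ N4)
k = 1…2: no 1:1-free in-range split of k·268 and k·189 into factor pairs; take k = 3
k = 3: N1·N3 = 804 = 12·67, N2·N4 = 567 = 21·27
achieved = 12·67/(21·27) = 268/189; |achieved − target| = 0 ≤ 67/4725 ✓

N1=12 N2=21 N3=67 N4=27 achieved=268/189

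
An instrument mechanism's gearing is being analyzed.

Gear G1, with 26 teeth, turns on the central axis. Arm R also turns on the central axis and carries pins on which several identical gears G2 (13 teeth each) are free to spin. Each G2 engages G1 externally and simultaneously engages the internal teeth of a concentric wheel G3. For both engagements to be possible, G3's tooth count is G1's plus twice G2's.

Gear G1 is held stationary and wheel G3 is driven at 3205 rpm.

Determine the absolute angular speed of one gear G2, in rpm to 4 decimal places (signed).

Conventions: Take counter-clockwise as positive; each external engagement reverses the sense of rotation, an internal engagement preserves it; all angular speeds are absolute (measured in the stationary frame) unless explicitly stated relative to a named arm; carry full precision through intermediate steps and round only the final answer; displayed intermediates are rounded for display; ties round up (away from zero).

class = planetary set [G3 = 26+2·13 = 52; Willis about the carrier]
normalise by the input: solve with ω_ring = 1, then scale by 3205 rpm
ring teeth: 26 + 2·13 = 52
26(ω_sun−ω_arm) = −52(ω_ring−ω_arm),  ω_sun = 0, ω_ring = 1
26(0−ω_arm) = −52(1−ω_arm)  ⇒  78·ω_arm = 52  ⇒  ω_arm = 2/3
sun–planet mesh: 26·(0−2/3) = −13·(ω_p−ω_arm)  ⇒  ω_p−ω_arm = 4/3
ω_p = 2/3 + 4/3 = 2
scale: ω_p = 2 × 3205 rpm = +6410.0000 rpm

+6410.0000 rpm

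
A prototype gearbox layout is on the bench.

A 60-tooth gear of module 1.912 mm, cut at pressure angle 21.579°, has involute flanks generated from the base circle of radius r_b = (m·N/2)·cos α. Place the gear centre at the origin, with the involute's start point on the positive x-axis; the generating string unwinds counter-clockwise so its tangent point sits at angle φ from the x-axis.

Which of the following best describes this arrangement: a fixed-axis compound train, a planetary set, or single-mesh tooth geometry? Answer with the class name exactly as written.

single-mesh tooth geometry

recognized (one wheel, involute flank): single-mesh tooth geometry, m = 1.912, N = 60
classification: single-mesh tooth geometry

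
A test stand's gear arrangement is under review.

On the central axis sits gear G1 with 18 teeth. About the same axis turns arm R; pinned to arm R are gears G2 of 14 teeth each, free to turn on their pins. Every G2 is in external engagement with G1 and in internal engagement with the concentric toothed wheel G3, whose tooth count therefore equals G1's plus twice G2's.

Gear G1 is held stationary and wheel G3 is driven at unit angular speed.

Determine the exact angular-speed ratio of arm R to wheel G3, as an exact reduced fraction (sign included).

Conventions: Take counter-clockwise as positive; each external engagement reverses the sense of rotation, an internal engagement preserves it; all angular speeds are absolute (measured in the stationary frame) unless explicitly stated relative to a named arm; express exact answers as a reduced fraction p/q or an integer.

class = planetary set [G3 = 18+2·14 = 46; Willis about the carrier]
ring teeth: 18 + 2·14 = 46
18(ω_sun−ω_arm) = −46(ω_ring−ω_arm),  ω_sun = 0, ω_ring = 1
18(0−ω_arm) = −46(1−ω_arm)  ⇒  64·ω_arm = 46  ⇒  ω_arm = 23/32
ω_out/ω_in = 23/32

23/32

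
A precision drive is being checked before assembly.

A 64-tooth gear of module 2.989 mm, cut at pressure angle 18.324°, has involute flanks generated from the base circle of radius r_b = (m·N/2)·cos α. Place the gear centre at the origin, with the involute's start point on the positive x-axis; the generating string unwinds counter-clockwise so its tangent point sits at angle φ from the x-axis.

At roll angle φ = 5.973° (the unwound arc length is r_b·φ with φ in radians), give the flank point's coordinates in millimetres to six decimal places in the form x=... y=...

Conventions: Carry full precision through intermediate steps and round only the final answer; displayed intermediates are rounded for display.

x=91.290106 y=0.034253

recognized (one wheel, involute flank): single-mesh tooth geometry, m = 2.989, N = 64
pitch radius r_p = m·N/2 = 2.989·64/2 = 95.648000
base radius r_b = r_p·cos α = 95.648000·cos 18.324° = 90.798060
roll angle φ = 5.973° = 0.10424852 rad
x = r_b·(cos φ + φ·sin φ) = 91.290106
y = r_b·(sin φ − φ·cos φ) = 0.034253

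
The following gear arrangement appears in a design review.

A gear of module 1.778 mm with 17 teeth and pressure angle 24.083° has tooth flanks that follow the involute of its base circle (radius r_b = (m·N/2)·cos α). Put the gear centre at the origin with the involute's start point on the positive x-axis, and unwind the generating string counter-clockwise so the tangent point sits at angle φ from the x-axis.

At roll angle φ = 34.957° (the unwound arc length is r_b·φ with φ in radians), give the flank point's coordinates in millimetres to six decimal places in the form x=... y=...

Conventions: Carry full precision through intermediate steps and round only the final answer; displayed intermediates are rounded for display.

x=16.131402 y=1.006145

single-mesh involute tooth geometry (17T wheel at module 1.778)
pitch radius r_p = m·N/2 = 1.778·17/2 = 15.113000
base radius r_b = r_p·cos α = 15.113000·cos 24.083° = 13.797493
roll angle φ = 34.957° = 0.61011475 rad
x = r_b·(cos φ + φ·sin φ) = 16.131402
y = r_b·(sin φ − φ·cos φ) = 1.006145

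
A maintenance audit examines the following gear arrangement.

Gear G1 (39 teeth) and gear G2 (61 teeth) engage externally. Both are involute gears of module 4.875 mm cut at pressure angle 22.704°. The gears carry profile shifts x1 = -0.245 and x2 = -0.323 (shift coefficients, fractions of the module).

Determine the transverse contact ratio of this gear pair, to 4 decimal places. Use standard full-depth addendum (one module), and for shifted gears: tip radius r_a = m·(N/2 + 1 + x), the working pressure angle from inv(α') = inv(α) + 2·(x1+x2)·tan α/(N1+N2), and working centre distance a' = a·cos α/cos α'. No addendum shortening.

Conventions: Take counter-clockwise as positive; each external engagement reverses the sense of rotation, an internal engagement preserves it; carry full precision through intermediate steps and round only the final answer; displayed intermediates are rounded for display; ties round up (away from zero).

single-mesh involute tooth geometry (39T engaging 61T at module 4.875)
base radii: r_b1 = 87.696216, r_b2 = 137.165876
tip radii: r_a1 = 98.743125, r_a2 = 151.987875
inv(α') = inv(22.704°) + 2·(-0.245-0.323)·tan α/(39+61) = 0.01737862  ⇒  α' = 21.01310°
a' = a·cos α / cos α' = 243.7500·cos 22.704°/cos 21.01310° = 240.881059
action lengths: √(r_a1²−r_b1²) = 45.382579, √(r_a2²−r_b2²) = 65.466301
base pitch p_b = π·m·cos α = 14.128502
CR = (45.382579 + 65.466301 − 240.881059·sin 21.01310°)/14.128502 = 1.732200
contact ratio ≈ 1.7322

1.7322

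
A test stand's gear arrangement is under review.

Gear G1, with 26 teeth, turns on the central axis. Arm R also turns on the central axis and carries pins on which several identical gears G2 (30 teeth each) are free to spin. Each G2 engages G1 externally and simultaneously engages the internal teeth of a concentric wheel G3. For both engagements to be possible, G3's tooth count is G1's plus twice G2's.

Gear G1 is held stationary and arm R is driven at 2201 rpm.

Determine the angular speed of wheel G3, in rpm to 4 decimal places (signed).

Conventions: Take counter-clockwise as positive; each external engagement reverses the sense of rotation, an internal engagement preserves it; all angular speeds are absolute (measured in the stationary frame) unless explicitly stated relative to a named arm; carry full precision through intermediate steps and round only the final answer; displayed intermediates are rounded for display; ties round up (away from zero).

topology: planetary set — G1 26T / G2 30T / G3 86T, arm = carrier (Willis)
normalise by the input: solve with ω_arm = 1, then scale by 2201 rpm
ring teeth: 26 + 2·30 = 86
26(ω_sun−ω_arm) = −86(ω_ring−ω_arm),  ω_sun = 0, ω_arm = 1
ω_ring = 1 − (26/86)(0−1) = 56/43
scale: ω_ring = 56/43 × 2201 rpm = +2866.4186 rpm

+2866.4186 rpm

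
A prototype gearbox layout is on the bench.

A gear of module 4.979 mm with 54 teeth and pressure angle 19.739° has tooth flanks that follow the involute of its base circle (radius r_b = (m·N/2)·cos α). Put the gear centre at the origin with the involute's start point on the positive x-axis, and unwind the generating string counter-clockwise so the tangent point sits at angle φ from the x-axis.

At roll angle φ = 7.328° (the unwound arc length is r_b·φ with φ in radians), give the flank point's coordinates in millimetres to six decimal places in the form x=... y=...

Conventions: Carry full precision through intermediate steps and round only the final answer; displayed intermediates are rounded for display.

single-mesh involute tooth geometry (54T wheel at module 4.979)
pitch radius r_p = m·N/2 = 4.979·54/2 = 134.433000
base radius r_b = r_p·cos α = 134.433000·cos 19.739° = 126.533834
roll angle φ = 7.328° = 0.12789773 rad
x = r_b·(cos φ + φ·sin φ) = 127.564515
y = r_b·(sin φ − φ·cos φ) = 0.088097

x=127.564515 y=0.088097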